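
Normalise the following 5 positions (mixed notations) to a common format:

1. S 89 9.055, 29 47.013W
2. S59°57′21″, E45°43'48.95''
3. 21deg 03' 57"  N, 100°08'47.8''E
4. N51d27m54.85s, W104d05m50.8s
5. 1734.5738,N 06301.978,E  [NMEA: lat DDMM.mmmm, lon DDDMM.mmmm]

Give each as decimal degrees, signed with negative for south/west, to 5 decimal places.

Point 1:
  Latitude: 9.055′ = 0.150917°; total 89.150917
  hemisphere S, so the sign is −
  Longitude: 29 + 47.013/60 = 29.783550
  W ⇒ negate
Point 2:
  φ: 57′ + 21″ = 57.35000′; 59 + 57.35000/60 = 59.955833
  hemisphere S, so the sign is −
  λ: 43′ + 48.95″ = 43.81583′; 45 + 43.81583/60 = 45.730264
  E → positive
Point 3:
  Latitude: 21 + 3/60 + 57/3600 = 21.065833
  N → positive
  λ: 100° + 8/60 + 47.8/3600 = 100 + 0.133333 + 0.013278 = 100.146611
  E → positive
Point 4:
  Lat: 27′ + 54.85″ = 27.91417′; 51 + 27.91417/60 = 51.465236
  N ⇒ keep positive
  Lon: 104° + 5/60 + 50.8/3600 = 104 + 0.083333 + 0.014111 = 104.097444
  W → negative
Point 5:
  φ: degrees = first 2 digits = 17, minutes = 34.5738; 17 + 34.5738/60 = 17.576230
  N ⇒ keep positive
  Longitude: degrees = first 3 digits = 63, minutes = 1.978; 63 + 1.978/60 = 63.032967
  E ⇒ keep positive

1. -89.15092, -29.78355
2. -59.95583, 45.73026
3. 21.06583, 100.14661
4. 51.46524, -104.09744
5. 17.57623, 63.03297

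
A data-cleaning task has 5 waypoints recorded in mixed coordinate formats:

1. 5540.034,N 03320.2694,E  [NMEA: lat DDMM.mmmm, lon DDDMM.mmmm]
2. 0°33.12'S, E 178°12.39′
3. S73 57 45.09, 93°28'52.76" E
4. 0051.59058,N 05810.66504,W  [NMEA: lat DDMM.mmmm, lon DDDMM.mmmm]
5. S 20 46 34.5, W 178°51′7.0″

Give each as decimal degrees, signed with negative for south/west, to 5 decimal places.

Point 1:
  Lat: degrees = first 2 digits = 55, minutes = 40.034; 55 + 40.034/60 = 55.667233
  N ⇒ keep positive
  Longitude: degrees = first 3 digits = 33, minutes = 20.2694; 33 + 20.2694/60 = 33.337823
  E ⇒ keep positive
Point 2:
  Latitude: 33.12′ = 0.552000°; total 0.552000
  hemisphere S, so the sign is −
  λ: 12.39′ = 0.206500°; total 178.206500
  E → positive
Point 3:
  Latitude: 73° + 57/60 + 45.09/3600 = 73 + 0.950000 + 0.012525 = 73.962525
  hemisphere S, so the sign is −
  Lon: 93 + 28/60 + 52.76/3600 = 93.481322
  E → positive
Point 4:
  Lat: split at 2 digits → 00° and 51.59058′; 0 + 51.59058/60 = 0.859843
  N → positive
  Lon: split at 3 digits → 058° and 10.66504′; 58 + 10.66504/60 = 58.177751
  W → negative
Point 5:
  Latitude: 46′ + 34.5″ = 46.57500′; 20 + 46.57500/60 = 20.776250
  S → negative
  λ: 178° + 51/60 + 7/3600 = 178 + 0.850000 + 0.001944 = 178.851944
  W ⇒ negate

1. 55.66723, 33.33782
2. -0.55200, 178.20650
3. -73.96253, 93.48132
4. 0.85984, -58.17775
5. -20.77625, -178.85194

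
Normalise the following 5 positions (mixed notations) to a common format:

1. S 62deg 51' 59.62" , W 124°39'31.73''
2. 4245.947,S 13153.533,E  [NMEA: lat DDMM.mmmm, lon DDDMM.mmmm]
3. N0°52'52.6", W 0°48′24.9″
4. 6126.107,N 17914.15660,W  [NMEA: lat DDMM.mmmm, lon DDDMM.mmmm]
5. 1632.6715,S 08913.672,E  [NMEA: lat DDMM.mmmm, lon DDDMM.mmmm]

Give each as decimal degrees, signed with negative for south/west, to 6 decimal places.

Point 1:
  Lat: 62 + 51/60 + 59.62/3600 = 62.8665611
  S → negative
  Lon: 124° + 39/60 + 31.73/3600 = 124 + 0.650000 + 0.008814 = 124.6588139
  W → negative
Point 2:
  Latitude: split at 2 digits → 42° and 45.947′; 42 + 45.947/60 = 42.7657833
  S → negative
  Longitude: split at 3 digits → 131° and 53.533′; 131 + 53.533/60 = 131.8922167
  E ⇒ keep positive
Point 3:
  Latitude: 0 + 52/60 + 52.6/3600 = 0.8812778
  N → positive
  Longitude: 48′ + 24.9″ = 48.41500′; 0 + 48.41500/60 = 0.8069167
  W → negative
Point 4:
  φ: degrees = first 2 digits = 61, minutes = 26.107; 61 + 26.107/60 = 61.4351167
  N ⇒ keep positive
  Longitude: degrees = first 3 digits = 179, minutes = 14.1566; 179 + 14.1566/60 = 179.2359433
  W ⇒ negate
Point 5:
  Latitude: split at 2 digits → 16° and 32.6715′; 16 + 32.6715/60 = 16.5445250
  hemisphere S, so the sign is −
  λ: degrees = first 3 digits = 89, minutes = 13.672; 89 + 13.672/60 = 89.2278667
  E ⇒ keep positive

1. -62.866561, -124.658814
2. -42.765783, 131.892217
3. 0.881278, -0.806917
4. 61.435117, -179.235943
5. -16.544525, 89.227867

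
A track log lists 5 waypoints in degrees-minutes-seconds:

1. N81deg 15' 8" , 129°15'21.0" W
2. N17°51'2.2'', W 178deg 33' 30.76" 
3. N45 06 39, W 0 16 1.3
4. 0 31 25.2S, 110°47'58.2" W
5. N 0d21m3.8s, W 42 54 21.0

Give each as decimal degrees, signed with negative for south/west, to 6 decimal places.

Point 1:
  Latitude: 15′ + 8″ = 15.13333′; 81 + 15.13333/60 = 81.2522222
  N → positive
  Longitude: 15′ + 21″ = 15.35000′; 129 + 15.35000/60 = 129.2558333
  W → negative
Point 2:
  Latitude: 51′ + 2.2″ = 51.03667′; 17 + 51.03667/60 = 17.8506111
  N ⇒ keep positive
  Lon: 33′ + 30.76″ = 33.51267′; 178 + 33.51267/60 = 178.5585444
  W ⇒ negate
Point 3:
  Lat: 45 + 6/60 + 39/3600 = 45.1108333
  N ⇒ keep positive
  Lon: 0° + 16/60 + 1.3/3600 = 0 + 0.266667 + 0.000361 = 0.2670278
  W → negative
Point 4:
  Latitude: 0° + 31/60 + 25.2/3600 = 0 + 0.516667 + 0.007000 = 0.5236667
  S → negative
  Longitude: 47′ + 58.2″ = 47.97000′; 110 + 47.97000/60 = 110.7995000
  W → negative
Point 5:
  Latitude: 0 + 21/60 + 3.8/3600 = 0.3510556
  N → positive
  Longitude: 42 + 54/60 + 21/3600 = 42.9058333
  W ⇒ negate

1. 81.252222, -129.255833
2. 17.850611, -178.558544
3. 45.110833, -0.267028
4. -0.523667, -110.799500
5. 0.351056, -42.905833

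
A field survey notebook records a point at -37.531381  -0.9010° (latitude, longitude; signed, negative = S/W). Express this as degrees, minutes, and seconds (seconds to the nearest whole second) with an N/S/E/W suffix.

37°31′53″ S, 0°54′4″ W

Latitude is negative → S; |value| = 37.531381
φ: whole degrees 37; 31.88286′ → 31′ and 52.97″
Longitude is negative → W; |value| = 0.901000
λ: 0.901000° → 54.06000′; 0.06000 × 60 = 3.60″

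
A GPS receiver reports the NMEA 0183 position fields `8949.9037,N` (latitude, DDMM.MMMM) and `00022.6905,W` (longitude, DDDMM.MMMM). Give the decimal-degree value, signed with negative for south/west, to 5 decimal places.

89.83173, -0.37818

φ: degrees = first 2 digits = 89, minutes = 49.9037; 89 + 49.9037/60 = 89.831728
N → positive
Longitude: degrees = first 3 digits = 0, minutes = 22.6905; 0 + 22.6905/60 = 0.378175
W ⇒ negate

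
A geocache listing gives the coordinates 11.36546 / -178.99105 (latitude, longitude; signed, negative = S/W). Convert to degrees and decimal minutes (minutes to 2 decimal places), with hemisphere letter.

11° 21.93′ N, 178° 59.46′ W

Lat: fractional part 0.365460 → 21.9276 minutes
Longitude is negative → W; |value| = 178.991050
λ: fractional part 0.991050 → 59.4630 minutes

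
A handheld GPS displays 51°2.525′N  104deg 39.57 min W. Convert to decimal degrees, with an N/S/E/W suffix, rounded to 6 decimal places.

51.042083° N, 104.659500° W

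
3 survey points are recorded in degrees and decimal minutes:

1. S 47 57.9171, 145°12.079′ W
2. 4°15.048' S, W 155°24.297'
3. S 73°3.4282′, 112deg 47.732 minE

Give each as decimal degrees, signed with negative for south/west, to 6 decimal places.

Point 1:
  Lat: 57.9171′ = 0.965285°; total 47.9652850
  S → negative
  Longitude: 145 + 12.079/60 = 145.2013167
  W → negative
Point 2:
  Latitude: 4 + 15.048/60 = 4.2508000
  hemisphere S, so the sign is −
  λ: 155 + 24.297/60 = 155.4049500
  W ⇒ negate
Point 3:
  Lat: 3.4282′ = 0.057137°; total 73.0571367
  hemisphere S, so the sign is −
  λ: 112 + 47.732/60 = 112.7955333
  E → positive

1. -47.965285, -145.201317
2. -4.250800, -155.404950
3. -73.057137, 112.795533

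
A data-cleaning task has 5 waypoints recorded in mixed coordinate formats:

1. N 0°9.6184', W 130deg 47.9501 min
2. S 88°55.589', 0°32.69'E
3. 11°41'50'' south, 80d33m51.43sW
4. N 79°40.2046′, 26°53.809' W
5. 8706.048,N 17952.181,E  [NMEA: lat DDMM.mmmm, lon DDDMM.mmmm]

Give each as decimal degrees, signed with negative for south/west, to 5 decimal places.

1. 0.16031, -130.79917
2. -88.92648, 0.54483
3. -11.69722, -80.56429
4. 79.67008, -26.89682
5. 87.10080, 179.86968

Point 1:
  φ: 9.6184′ = 0.160307°; total 0.160307
  N → positive
  λ: 130 + 47.9501/60 = 130.799168
  W ⇒ negate
Point 2:
  Latitude: 55.589′ = 0.926483°; total 88.926483
  hemisphere S, so the sign is −
  λ: 0 + 32.69/60 = 0.544833
  E → positive
Point 3:
  Latitude: 41′ + 50″ = 41.83333′; 11 + 41.83333/60 = 11.697222
  S → negative
  λ: 80° + 33/60 + 51.43/3600 = 80 + 0.550000 + 0.014286 = 80.564286
  W ⇒ negate
Point 4:
  φ: 79 + 40.2046/60 = 79.670077
  N → positive
  Lon: 26 + 53.809/60 = 26.896817
  hemisphere W, so the sign is −
Point 5:
  Latitude: split at 2 digits → 87° and 6.048′; 87 + 6.048/60 = 87.100800
  N → positive
  Longitude: degrees = first 3 digits = 179, minutes = 52.181; 179 + 52.181/60 = 179.869683
  E ⇒ keep positive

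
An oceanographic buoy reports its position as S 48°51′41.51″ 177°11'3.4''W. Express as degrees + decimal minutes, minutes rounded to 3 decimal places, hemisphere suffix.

Lat: seconds/60 = 0.69183; minutes = 51 + 0.69183 = 51.69183
Lon: 11 + 3.4/60 = 11.05667′

48° 51.692′ S, 177° 11.057′ W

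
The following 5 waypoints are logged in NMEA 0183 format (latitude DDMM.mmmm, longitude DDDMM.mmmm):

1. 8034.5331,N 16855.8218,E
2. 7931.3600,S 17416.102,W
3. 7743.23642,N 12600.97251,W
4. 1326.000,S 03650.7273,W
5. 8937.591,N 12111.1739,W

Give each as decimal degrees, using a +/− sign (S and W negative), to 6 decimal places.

1. 80.575552, 168.930363
2. -79.522667, -174.268367
3. 77.720607, -126.016209
4. -13.433333, -36.845455
5. 89.626517, -121.186232

Point 1:
  φ: degrees = first 2 digits = 80, minutes = 34.5331; 80 + 34.5331/60 = 80.5755517
  N → positive
  Lon: split at 3 digits → 168° and 55.8218′; 168 + 55.8218/60 = 168.9303633
  E → positive
Point 2:
  Latitude: degrees = first 2 digits = 79, minutes = 31.36; 79 + 31.36/60 = 79.5226667
  S → negative
  λ: split at 3 digits → 174° and 16.102′; 174 + 16.102/60 = 174.2683667
  hemisphere W, so the sign is −
Point 3:
  Latitude: split at 2 digits → 77° and 43.23642′; 77 + 43.23642/60 = 77.7206070
  N → positive
  Lon: degrees = first 3 digits = 126, minutes = 0.97251; 126 + 0.97251/60 = 126.0162085
  hemisphere W, so the sign is −
Point 4:
  φ: split at 2 digits → 13° and 26′; 13 + 26/60 = 13.4333333
  S → negative
  λ: split at 3 digits → 036° and 50.7273′; 36 + 50.7273/60 = 36.8454550
  W → negative
Point 5:
  Lat: split at 2 digits → 89° and 37.591′; 89 + 37.591/60 = 89.6265167
  N → positive
  Longitude: degrees = first 3 digits = 121, minutes = 11.1739; 121 + 11.1739/60 = 121.1862317
  hemisphere W, so the sign is −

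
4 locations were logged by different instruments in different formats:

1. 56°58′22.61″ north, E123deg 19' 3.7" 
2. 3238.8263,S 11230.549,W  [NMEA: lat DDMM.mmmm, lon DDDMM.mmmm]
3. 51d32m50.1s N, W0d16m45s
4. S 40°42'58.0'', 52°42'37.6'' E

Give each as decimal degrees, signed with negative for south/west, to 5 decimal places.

Point 1:
  φ: 58′ + 22.61″ = 58.37683′; 56 + 58.37683/60 = 56.972947
  N ⇒ keep positive
  λ: 19′ + 3.7″ = 19.06167′; 123 + 19.06167/60 = 123.317694
  E ⇒ keep positive
Point 2:
  Latitude: split at 2 digits → 32° and 38.8263′; 32 + 38.8263/60 = 32.647105
  S ⇒ negate
  λ: split at 3 digits → 112° and 30.549′; 112 + 30.549/60 = 112.509150
  W ⇒ negate
Point 3:
  φ: 51 + 32/60 + 50.1/3600 = 51.547250
  N ⇒ keep positive
  λ: 0 + 16/60 + 45/3600 = 0.279167
  hemisphere W, so the sign is −
Point 4:
  Lat: 40 + 42/60 + 58/3600 = 40.716111
  S → negative
  Longitude: 42′ + 37.6″ = 42.62667′; 52 + 42.62667/60 = 52.710444
  E → positive

1. 56.97295, 123.31769
2. -32.64711, -112.50915
3. 51.54725, -0.27917
4. -40.71611, 52.71044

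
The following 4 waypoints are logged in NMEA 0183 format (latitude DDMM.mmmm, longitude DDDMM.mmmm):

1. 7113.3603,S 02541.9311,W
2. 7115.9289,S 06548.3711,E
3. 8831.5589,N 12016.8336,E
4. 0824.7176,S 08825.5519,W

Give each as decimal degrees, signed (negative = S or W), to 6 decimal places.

1. -71.222672, -25.698852
2. -71.265482, 65.806185
3. 88.525982, 120.280560
4. -8.411960, -88.425865

Point 1:
  Latitude: split at 2 digits → 71° and 13.3603′; 71 + 13.3603/60 = 71.2226717
  S ⇒ negate
  Longitude: degrees = first 3 digits = 25, minutes = 41.9311; 25 + 41.9311/60 = 25.6988517
  hemisphere W, so the sign is −
Point 2:
  Lat: degrees = first 2 digits = 71, minutes = 15.9289; 71 + 15.9289/60 = 71.2654817
  S → negative
  λ: degrees = first 3 digits = 65, minutes = 48.3711; 65 + 48.3711/60 = 65.8061850
  E ⇒ keep positive
Point 3:
  Latitude: split at 2 digits → 88° and 31.5589′; 88 + 31.5589/60 = 88.5259817
  N ⇒ keep positive
  λ: split at 3 digits → 120° and 16.8336′; 120 + 16.8336/60 = 120.2805600
  E → positive
Point 4:
  Latitude: split at 2 digits → 08° and 24.7176′; 8 + 24.7176/60 = 8.4119600
  S ⇒ negate
  Lon: split at 3 digits → 088° and 25.5519′; 88 + 25.5519/60 = 88.4258650
  W → negative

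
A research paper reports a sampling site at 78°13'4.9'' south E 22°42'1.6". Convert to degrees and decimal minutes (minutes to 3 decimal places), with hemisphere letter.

78° 13.082′ S, 22° 42.027′ E

φ: 13 + 4.9/60 = 13.08167′
λ: 42 + 1.6/60 = 42.02667′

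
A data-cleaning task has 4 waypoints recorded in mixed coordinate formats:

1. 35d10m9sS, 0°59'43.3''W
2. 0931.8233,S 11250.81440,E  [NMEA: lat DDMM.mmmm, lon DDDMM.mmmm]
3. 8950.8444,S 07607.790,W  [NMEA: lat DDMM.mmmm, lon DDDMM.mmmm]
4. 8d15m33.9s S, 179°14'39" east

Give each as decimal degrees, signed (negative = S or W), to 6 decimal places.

Point 1:
  Lat: 35° + 10/60 + 9/3600 = 35 + 0.166667 + 0.002500 = 35.1691667
  hemisphere S, so the sign is −
  Lon: 59′ + 43.3″ = 59.72167′; 0 + 59.72167/60 = 0.9953611
  W → negative
Point 2:
  Latitude: degrees = first 2 digits = 9, minutes = 31.8233; 9 + 31.8233/60 = 9.5303883
  hemisphere S, so the sign is −
  λ: degrees = first 3 digits = 112, minutes = 50.8144; 112 + 50.8144/60 = 112.8469067
  E ⇒ keep positive
Point 3:
  Latitude: degrees = first 2 digits = 89, minutes = 50.8444; 89 + 50.8444/60 = 89.8474067
  hemisphere S, so the sign is −
  Lon: split at 3 digits → 076° and 7.79′; 76 + 7.79/60 = 76.1298333
  hemisphere W, so the sign is −
Point 4:
  Latitude: 8 + 15/60 + 33.9/3600 = 8.2594167
  S → negative
  λ: 179 + 14/60 + 39/3600 = 179.2441667
  E ⇒ keep positive

1. -35.169167, -0.995361
2. -9.530388, 112.846907
3. -89.847407, -76.129833
4. -8.259417, 179.244167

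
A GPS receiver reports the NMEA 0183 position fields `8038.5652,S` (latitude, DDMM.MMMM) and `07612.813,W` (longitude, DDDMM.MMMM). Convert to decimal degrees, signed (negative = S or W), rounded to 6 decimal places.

φ: degrees = first 2 digits = 80, minutes = 38.5652; 80 + 38.5652/60 = 80.6427533
S → negative
Lon: split at 3 digits → 076° and 12.813′; 76 + 12.813/60 = 76.2135500
W → negative

-80.642753, -76.213550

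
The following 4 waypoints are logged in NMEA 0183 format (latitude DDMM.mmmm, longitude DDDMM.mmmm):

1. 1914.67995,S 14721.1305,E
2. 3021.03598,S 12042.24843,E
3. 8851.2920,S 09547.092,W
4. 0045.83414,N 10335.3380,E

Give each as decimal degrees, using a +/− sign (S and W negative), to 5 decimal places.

Point 1:
  φ: degrees = first 2 digits = 19, minutes = 14.67995; 19 + 14.67995/60 = 19.244666
  S → negative
  Lon: degrees = first 3 digits = 147, minutes = 21.1305; 147 + 21.1305/60 = 147.352175
  E ⇒ keep positive
Point 2:
  Lat: split at 2 digits → 30° and 21.03598′; 30 + 21.03598/60 = 30.350600
  hemisphere S, so the sign is −
  Longitude: degrees = first 3 digits = 120, minutes = 42.24843; 120 + 42.24843/60 = 120.704141
  E ⇒ keep positive
Point 3:
  φ: split at 2 digits → 88° and 51.292′; 88 + 51.292/60 = 88.854867
  S ⇒ negate
  λ: split at 3 digits → 095° and 47.092′; 95 + 47.092/60 = 95.784867
  hemisphere W, so the sign is −
Point 4:
  φ: split at 2 digits → 00° and 45.83414′; 0 + 45.83414/60 = 0.763902
  N → positive
  Longitude: degrees = first 3 digits = 103, minutes = 35.338; 103 + 35.338/60 = 103.588967
  E → positive

1. -19.24467, 147.35218
2. -30.35060, 120.70414
3. -88.85487, -95.78487
4. 0.76390, 103.58897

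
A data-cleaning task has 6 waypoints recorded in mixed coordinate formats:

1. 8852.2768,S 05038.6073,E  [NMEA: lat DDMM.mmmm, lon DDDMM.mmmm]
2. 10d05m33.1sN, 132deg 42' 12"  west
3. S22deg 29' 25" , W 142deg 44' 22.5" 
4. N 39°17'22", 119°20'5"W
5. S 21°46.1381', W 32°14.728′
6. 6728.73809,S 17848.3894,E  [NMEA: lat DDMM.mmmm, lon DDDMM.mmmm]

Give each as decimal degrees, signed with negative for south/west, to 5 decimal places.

Point 1:
  φ: split at 2 digits → 88° and 52.2768′; 88 + 52.2768/60 = 88.871280
  S ⇒ negate
  Lon: degrees = first 3 digits = 50, minutes = 38.6073; 50 + 38.6073/60 = 50.643455
  E ⇒ keep positive
Point 2:
  Lat: 5′ + 33.1″ = 5.55167′; 10 + 5.55167/60 = 10.092528
  N → positive
  λ: 132 + 42/60 + 12/3600 = 132.703333
  W → negative
Point 3:
  Latitude: 22° + 29/60 + 25/3600 = 22 + 0.483333 + 0.006944 = 22.490278
  S → negative
  Longitude: 142° + 44/60 + 22.5/3600 = 142 + 0.733333 + 0.006250 = 142.739583
  hemisphere W, so the sign is −
Point 4:
  φ: 17′ + 22″ = 17.36667′; 39 + 17.36667/60 = 39.289444
  N → positive
  λ: 119 + 20/60 + 5/3600 = 119.334722
  hemisphere W, so the sign is −
Point 5:
  Lat: 21 + 46.1381/60 = 21.768968
  S ⇒ negate
  λ: 32 + 14.728/60 = 32.245467
  W ⇒ negate
Point 6:
  Latitude: degrees = first 2 digits = 67, minutes = 28.73809; 67 + 28.73809/60 = 67.478968
  S ⇒ negate
  Longitude: split at 3 digits → 178° and 48.3894′; 178 + 48.3894/60 = 178.806490
  E → positive

1. -88.87128, 50.64346
2. 10.09253, -132.70333
3. -22.49028, -142.73958
4. 39.28944, -119.33472
5. -21.76897, -32.24547
6. -67.47897, 178.80649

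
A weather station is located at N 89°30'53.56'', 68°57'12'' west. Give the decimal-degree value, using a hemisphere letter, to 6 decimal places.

89.514878° N, 68.953333° W

φ: 89° + 30/60 + 53.56/3600 = 89 + 0.500000 + 0.014878 = 89.5148778
Lon: 68 + 57/60 + 12/3600 = 68.9533333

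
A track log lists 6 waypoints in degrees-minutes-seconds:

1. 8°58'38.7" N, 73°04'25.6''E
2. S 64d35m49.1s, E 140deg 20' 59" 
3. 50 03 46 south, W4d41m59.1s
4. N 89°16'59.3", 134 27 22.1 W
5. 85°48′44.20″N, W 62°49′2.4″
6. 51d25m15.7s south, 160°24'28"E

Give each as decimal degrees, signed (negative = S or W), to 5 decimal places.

Point 1:
  φ: 8° + 58/60 + 38.7/3600 = 8 + 0.966667 + 0.010750 = 8.977417
  N ⇒ keep positive
  Lon: 4′ + 25.6″ = 4.42667′; 73 + 4.42667/60 = 73.073778
  E → positive
Point 2:
  Latitude: 35′ + 49.1″ = 35.81833′; 64 + 35.81833/60 = 64.596972
  S ⇒ negate
  Longitude: 20′ + 59″ = 20.98333′; 140 + 20.98333/60 = 140.349722
  E → positive
Point 3:
  Latitude: 3′ + 46″ = 3.76667′; 50 + 3.76667/60 = 50.062778
  S ⇒ negate
  λ: 41′ + 59.1″ = 41.98500′; 4 + 41.98500/60 = 4.699750
  W ⇒ negate
Point 4:
  Latitude: 16′ + 59.3″ = 16.98833′; 89 + 16.98833/60 = 89.283139
  N → positive
  Longitude: 27′ + 22.1″ = 27.36833′; 134 + 27.36833/60 = 134.456139
  W → negative
Point 5:
  Latitude: 85° + 48/60 + 44.2/3600 = 85 + 0.800000 + 0.012278 = 85.812278
  N → positive
  Longitude: 49′ + 2.4″ = 49.04000′; 62 + 49.04000/60 = 62.817333
  hemisphere W, so the sign is −
Point 6:
  Lat: 51° + 25/60 + 15.7/3600 = 51 + 0.416667 + 0.004361 = 51.421028
  S → negative
  λ: 24′ + 28″ = 24.46667′; 160 + 24.46667/60 = 160.407778
  E ⇒ keep positive

1. 8.97742, 73.07378
2. -64.59697, 140.34972
3. -50.06278, -4.69975
4. 89.28314, -134.45614
5. 85.81228, -62.81733
6. -51.42103, 160.40778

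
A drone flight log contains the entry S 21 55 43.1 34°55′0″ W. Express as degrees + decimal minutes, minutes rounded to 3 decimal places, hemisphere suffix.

Latitude: 55 + 43.1/60 = 55.71833′
Lon: seconds/60 = 0.00000; minutes = 55 + 0.00000 = 55.00000

21° 55.718′ S, 34° 55.000′ W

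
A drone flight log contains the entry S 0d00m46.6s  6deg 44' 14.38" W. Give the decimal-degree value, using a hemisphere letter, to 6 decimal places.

0.012944° S, 6.737328° W

φ: 0 + 0/60 + 46.6/3600 = 0.0129444
Longitude: 44′ + 14.38″ = 44.23967′; 6 + 44.23967/60 = 6.7373278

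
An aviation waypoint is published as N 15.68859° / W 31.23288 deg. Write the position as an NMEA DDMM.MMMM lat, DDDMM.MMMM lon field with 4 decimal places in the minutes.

1541.3154,N / 03113.9728,W

Latitude: fractional part 0.688590 → 41.315400 minutes
Longitude: minutes = (31.232880 − 31) × 60 = 13.972800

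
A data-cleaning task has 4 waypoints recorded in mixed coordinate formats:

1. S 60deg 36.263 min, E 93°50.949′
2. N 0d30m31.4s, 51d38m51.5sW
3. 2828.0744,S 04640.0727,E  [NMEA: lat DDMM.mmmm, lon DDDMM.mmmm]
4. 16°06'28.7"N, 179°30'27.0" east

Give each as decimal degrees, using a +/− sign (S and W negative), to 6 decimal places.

1. -60.604383, 93.849150
2. 0.508722, -51.647639
3. -28.467907, 46.667878
4. 16.107972, 179.507500

Point 1:
  Lat: 36.263′ = 0.604383°; total 60.6043833
  hemisphere S, so the sign is −
  Lon: 93 + 50.949/60 = 93.8491500
  E ⇒ keep positive
Point 2:
  φ: 0 + 30/60 + 31.4/3600 = 0.5087222
  N ⇒ keep positive
  Longitude: 38′ + 51.5″ = 38.85833′; 51 + 38.85833/60 = 51.6476389
  W → negative
Point 3:
  Latitude: degrees = first 2 digits = 28, minutes = 28.0744; 28 + 28.0744/60 = 28.4679067
  S → negative
  Longitude: split at 3 digits → 046° and 40.0727′; 46 + 40.0727/60 = 46.6678783
  E → positive
Point 4:
  φ: 6′ + 28.7″ = 6.47833′; 16 + 6.47833/60 = 16.1079722
  N → positive
  λ: 30′ + 27″ = 30.45000′; 179 + 30.45000/60 = 179.5075000
  E → positive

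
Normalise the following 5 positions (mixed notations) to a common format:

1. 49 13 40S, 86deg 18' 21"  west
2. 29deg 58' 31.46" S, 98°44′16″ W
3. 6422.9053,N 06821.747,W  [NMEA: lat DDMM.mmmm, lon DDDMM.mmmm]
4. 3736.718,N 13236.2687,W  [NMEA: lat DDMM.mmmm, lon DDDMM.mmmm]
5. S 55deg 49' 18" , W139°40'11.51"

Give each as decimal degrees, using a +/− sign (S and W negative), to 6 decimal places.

Point 1:
  Latitude: 49 + 13/60 + 40/3600 = 49.2277778
  S → negative
  λ: 18′ + 21″ = 18.35000′; 86 + 18.35000/60 = 86.3058333
  hemisphere W, so the sign is −
Point 2:
  φ: 29 + 58/60 + 31.46/3600 = 29.9754056
  S ⇒ negate
  Lon: 44′ + 16″ = 44.26667′; 98 + 44.26667/60 = 98.7377778
  hemisphere W, so the sign is −
Point 3:
  φ: split at 2 digits → 64° and 22.9053′; 64 + 22.9053/60 = 64.3817550
  N → positive
  Lon: degrees = first 3 digits = 68, minutes = 21.747; 68 + 21.747/60 = 68.3624500
  hemisphere W, so the sign is −
Point 4:
  Latitude: degrees = first 2 digits = 37, minutes = 36.718; 37 + 36.718/60 = 37.6119667
  N → positive
  λ: degrees = first 3 digits = 132, minutes = 36.2687; 132 + 36.2687/60 = 132.6044783
  W → negative
Point 5:
  Latitude: 55 + 49/60 + 18/3600 = 55.8216667
  S ⇒ negate
  Lon: 40′ + 11.51″ = 40.19183′; 139 + 40.19183/60 = 139.6698639
  hemisphere W, so the sign is −

1. -49.227778, -86.305833
2. -29.975406, -98.737778
3. 64.381755, -68.362450
4. 37.611967, -132.604478
5. -55.821667, -139.669864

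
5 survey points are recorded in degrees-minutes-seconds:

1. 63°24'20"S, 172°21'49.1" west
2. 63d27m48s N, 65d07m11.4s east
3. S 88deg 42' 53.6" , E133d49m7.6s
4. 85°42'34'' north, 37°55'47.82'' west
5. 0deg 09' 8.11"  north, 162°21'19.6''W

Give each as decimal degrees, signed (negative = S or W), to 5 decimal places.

1. -63.40556, -172.36364
2. 63.46333, 65.11983
3. -88.71489, 133.81878
4. 85.70944, -37.92995
5. 0.15225, -162.35544

Point 1:
  Latitude: 24′ + 20″ = 24.33333′; 63 + 24.33333/60 = 63.405556
  S → negative
  λ: 21′ + 49.1″ = 21.81833′; 172 + 21.81833/60 = 172.363639
  W ⇒ negate
Point 2:
  Lat: 27′ + 48″ = 27.80000′; 63 + 27.80000/60 = 63.463333
  N ⇒ keep positive
  Longitude: 65 + 7/60 + 11.4/3600 = 65.119833
  E → positive
Point 3:
  Latitude: 88° + 42/60 + 53.6/3600 = 88 + 0.700000 + 0.014889 = 88.714889
  hemisphere S, so the sign is −
  Lon: 49′ + 7.6″ = 49.12667′; 133 + 49.12667/60 = 133.818778
  E → positive
Point 4:
  φ: 85° + 42/60 + 34/3600 = 85 + 0.700000 + 0.009444 = 85.709444
  N ⇒ keep positive
  Lon: 37° + 55/60 + 47.82/3600 = 37 + 0.916667 + 0.013283 = 37.929950
  W ⇒ negate
Point 5:
  φ: 0° + 9/60 + 8.11/3600 = 0 + 0.150000 + 0.002253 = 0.152253
  N → positive
  Longitude: 21′ + 19.6″ = 21.32667′; 162 + 21.32667/60 = 162.355444
  W ⇒ negate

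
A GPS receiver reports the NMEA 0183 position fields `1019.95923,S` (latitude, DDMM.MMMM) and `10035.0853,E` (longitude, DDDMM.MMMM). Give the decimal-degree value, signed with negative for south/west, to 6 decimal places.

-10.332654, 100.584755

φ: split at 2 digits → 10° and 19.95923′; 10 + 19.95923/60 = 10.3326538
hemisphere S, so the sign is −
Lon: split at 3 digits → 100° and 35.0853′; 100 + 35.0853/60 = 100.5847550
E ⇒ keep positive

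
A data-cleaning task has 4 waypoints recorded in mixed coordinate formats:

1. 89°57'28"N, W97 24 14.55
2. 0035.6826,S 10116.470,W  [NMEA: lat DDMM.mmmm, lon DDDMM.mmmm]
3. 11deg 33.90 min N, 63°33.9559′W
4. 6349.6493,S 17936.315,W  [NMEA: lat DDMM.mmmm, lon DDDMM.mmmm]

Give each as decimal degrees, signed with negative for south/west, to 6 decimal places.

Point 1:
  φ: 89° + 57/60 + 28/3600 = 89 + 0.950000 + 0.007778 = 89.9577778
  N → positive
  λ: 97 + 24/60 + 14.55/3600 = 97.4040417
  W → negative
Point 2:
  φ: split at 2 digits → 00° and 35.6826′; 0 + 35.6826/60 = 0.5947100
  hemisphere S, so the sign is −
  Lon: split at 3 digits → 101° and 16.47′; 101 + 16.47/60 = 101.2745000
  W ⇒ negate
Point 3:
  Lat: 33.9′ = 0.565000°; total 11.5650000
  N ⇒ keep positive
  λ: 33.9559′ = 0.565932°; total 63.5659317
  hemisphere W, so the sign is −
Point 4:
  φ: split at 2 digits → 63° and 49.6493′; 63 + 49.6493/60 = 63.8274883
  S → negative
  Longitude: split at 3 digits → 179° and 36.315′; 179 + 36.315/60 = 179.6052500
  W → negative

1. 89.957778, -97.404042
2. -0.594710, -101.274500
3. 11.565000, -63.565932
4. -63.827488, -179.605250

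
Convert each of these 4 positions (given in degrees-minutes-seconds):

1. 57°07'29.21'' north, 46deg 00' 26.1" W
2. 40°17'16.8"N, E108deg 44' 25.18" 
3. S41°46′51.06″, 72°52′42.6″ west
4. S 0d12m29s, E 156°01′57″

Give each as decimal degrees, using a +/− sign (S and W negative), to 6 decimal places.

1. 57.124781, -46.007250
2. 40.288000, 108.740328
3. -41.780850, -72.878500
4. -0.208056, 156.032500

Point 1:
  Latitude: 7′ + 29.21″ = 7.48683′; 57 + 7.48683/60 = 57.1247806
  N → positive
  λ: 46° + 0/60 + 26.1/3600 = 46 + 0.000000 + 0.007250 = 46.0072500
  W ⇒ negate
Point 2:
  Lat: 17′ + 16.8″ = 17.28000′; 40 + 17.28000/60 = 40.2880000
  N ⇒ keep positive
  λ: 44′ + 25.18″ = 44.41967′; 108 + 44.41967/60 = 108.7403278
  E → positive
Point 3:
  Lat: 46′ + 51.06″ = 46.85100′; 41 + 46.85100/60 = 41.7808500
  S ⇒ negate
  Lon: 52′ + 42.6″ = 52.71000′; 72 + 52.71000/60 = 72.8785000
  W → negative
Point 4:
  Latitude: 12′ + 29″ = 12.48333′; 0 + 12.48333/60 = 0.2080556
  S ⇒ negate
  Longitude: 156° + 1/60 + 57/3600 = 156 + 0.016667 + 0.015833 = 156.0325000
  E → positive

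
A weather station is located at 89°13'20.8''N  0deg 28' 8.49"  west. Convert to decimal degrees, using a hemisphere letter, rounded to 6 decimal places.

89.222444° N, 0.469025° W

Latitude: 13′ + 20.8″ = 13.34667′; 89 + 13.34667/60 = 89.2224444
Lon: 0 + 28/60 + 8.49/3600 = 0.4690250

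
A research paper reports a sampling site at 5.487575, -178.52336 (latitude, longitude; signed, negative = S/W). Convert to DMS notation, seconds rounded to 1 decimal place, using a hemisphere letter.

5°29′15.3″ N, 178°31′24.1″ W

Latitude: whole degrees 5; 29.25450′ → 29′ and 15.270″
Longitude is negative → W; |value| = 178.523360
Longitude: whole degrees 178; 31.40160′ → 31′ and 24.096″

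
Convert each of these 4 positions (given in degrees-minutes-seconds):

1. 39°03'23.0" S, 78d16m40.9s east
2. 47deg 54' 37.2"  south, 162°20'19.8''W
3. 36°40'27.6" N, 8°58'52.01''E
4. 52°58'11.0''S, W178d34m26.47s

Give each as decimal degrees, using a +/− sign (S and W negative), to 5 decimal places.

Point 1:
  Latitude: 3′ + 23″ = 3.38333′; 39 + 3.38333/60 = 39.056389
  S ⇒ negate
  λ: 78 + 16/60 + 40.9/3600 = 78.278028
  E ⇒ keep positive
Point 2:
  φ: 47 + 54/60 + 37.2/3600 = 47.910333
  hemisphere S, so the sign is −
  Lon: 162° + 20/60 + 19.8/3600 = 162 + 0.333333 + 0.005500 = 162.338833
  hemisphere W, so the sign is −
Point 3:
  Latitude: 40′ + 27.6″ = 40.46000′; 36 + 40.46000/60 = 36.674333
  N → positive
  Longitude: 58′ + 52.01″ = 58.86683′; 8 + 58.86683/60 = 8.981114
  E → positive
Point 4:
  Latitude: 58′ + 11″ = 58.18333′; 52 + 58.18333/60 = 52.969722
  S → negative
  Longitude: 34′ + 26.47″ = 34.44117′; 178 + 34.44117/60 = 178.574019
  W → negative

1. -39.05639, 78.27803
2. -47.91033, -162.33883
3. 36.67433, 8.98111
4. -52.96972, -178.57402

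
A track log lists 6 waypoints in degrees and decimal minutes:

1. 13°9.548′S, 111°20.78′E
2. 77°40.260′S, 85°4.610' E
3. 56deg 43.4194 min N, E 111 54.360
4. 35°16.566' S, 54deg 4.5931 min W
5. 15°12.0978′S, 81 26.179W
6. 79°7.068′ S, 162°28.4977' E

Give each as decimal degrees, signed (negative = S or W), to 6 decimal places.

Point 1:
  Latitude: 13 + 9.548/60 = 13.1591333
  S → negative
  Longitude: 20.78′ = 0.346333°; total 111.3463333
  E → positive
Point 2:
  Lat: 40.26′ = 0.671000°; total 77.6710000
  S → negative
  Longitude: 4.61′ = 0.076833°; total 85.0768333
  E → positive
Point 3:
  φ: 56 + 43.4194/60 = 56.7236567
  N ⇒ keep positive
  λ: 111 + 54.36/60 = 111.9060000
  E ⇒ keep positive
Point 4:
  Latitude: 35 + 16.566/60 = 35.2761000
  hemisphere S, so the sign is −
  Lon: 4.5931′ = 0.076552°; total 54.0765517
  hemisphere W, so the sign is −
Point 5:
  Latitude: 15 + 12.0978/60 = 15.2016300
  hemisphere S, so the sign is −
  Longitude: 81 + 26.179/60 = 81.4363167
  hemisphere W, so the sign is −
Point 6:
  φ: 7.068′ = 0.117800°; total 79.1178000
  S → negative
  Longitude: 162 + 28.4977/60 = 162.4749617
  E ⇒ keep positive

1. -13.159133, 111.346333
2. -77.671000, 85.076833
3. 56.723657, 111.906000
4. -35.276100, -54.076552
5. -15.201630, -81.436317
6. -79.117800, 162.474962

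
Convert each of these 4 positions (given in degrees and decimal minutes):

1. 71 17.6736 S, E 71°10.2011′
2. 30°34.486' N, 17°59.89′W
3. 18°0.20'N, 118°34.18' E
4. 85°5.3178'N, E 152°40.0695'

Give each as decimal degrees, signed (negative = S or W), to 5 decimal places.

1. -71.29456, 71.17002
2. 30.57477, -17.99817
3. 18.00333, 118.56967
4. 85.08863, 152.66783

Point 1:
  φ: 71 + 17.6736/60 = 71.294560
  S → negative
  Longitude: 10.2011′ = 0.170018°; total 71.170018
  E ⇒ keep positive
Point 2:
  Lat: 34.486′ = 0.574767°; total 30.574767
  N → positive
  λ: 17 + 59.89/60 = 17.998167
  hemisphere W, so the sign is −
Point 3:
  Lat: 18 + 0.2/60 = 18.003333
  N ⇒ keep positive
  Lon: 34.18′ = 0.569667°; total 118.569667
  E → positive
Point 4:
  Latitude: 85 + 5.3178/60 = 85.088630
  N ⇒ keep positive
  Longitude: 40.0695′ = 0.667825°; total 152.667825
  E ⇒ keep positive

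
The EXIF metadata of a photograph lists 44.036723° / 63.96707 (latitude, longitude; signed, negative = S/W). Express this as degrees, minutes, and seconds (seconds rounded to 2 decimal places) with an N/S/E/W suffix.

44°02′12.20″ N, 63°58′1.45″ E

φ: 0.036723 × 60 = 2.20338′ → 2′, remainder × 60 = 12.2028″
Longitude: 0.967070° → 58.02420′; 0.02420 × 60 = 1.4520″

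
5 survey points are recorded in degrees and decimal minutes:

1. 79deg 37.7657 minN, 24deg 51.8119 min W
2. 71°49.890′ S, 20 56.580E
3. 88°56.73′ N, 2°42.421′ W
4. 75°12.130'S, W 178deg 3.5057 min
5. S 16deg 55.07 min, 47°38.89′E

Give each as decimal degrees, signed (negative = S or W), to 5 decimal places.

1. 79.62943, -24.86353
2. -71.83150, 20.94300
3. 88.94550, -2.70702
4. -75.20217, -178.05843
5. -16.91783, 47.64817

Point 1:
  Lat: 79 + 37.7657/60 = 79.629428
  N → positive
  λ: 51.8119′ = 0.863532°; total 24.863532
  W ⇒ negate
Point 2:
  Lat: 71 + 49.89/60 = 71.831500
  S → negative
  Lon: 56.58′ = 0.943000°; total 20.943000
  E ⇒ keep positive
Point 3:
  Lat: 56.73′ = 0.945500°; total 88.945500
  N ⇒ keep positive
  λ: 2 + 42.421/60 = 2.707017
  hemisphere W, so the sign is −
Point 4:
  Lat: 75 + 12.13/60 = 75.202167
  hemisphere S, so the sign is −
  λ: 3.5057′ = 0.058428°; total 178.058428
  W ⇒ negate
Point 5:
  Lat: 16 + 55.07/60 = 16.917833
  S ⇒ negate
  λ: 47 + 38.89/60 = 47.648167
  E → positive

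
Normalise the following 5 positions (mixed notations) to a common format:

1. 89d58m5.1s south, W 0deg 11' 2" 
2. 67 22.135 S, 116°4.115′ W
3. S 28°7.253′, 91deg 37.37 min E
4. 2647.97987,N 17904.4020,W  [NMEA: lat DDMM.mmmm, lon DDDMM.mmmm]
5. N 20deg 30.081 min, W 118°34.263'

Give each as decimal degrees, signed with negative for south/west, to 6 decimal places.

Point 1:
  Lat: 89 + 58/60 + 5.1/3600 = 89.9680833
  hemisphere S, so the sign is −
  Longitude: 0° + 11/60 + 2/3600 = 0 + 0.183333 + 0.000556 = 0.1838889
  W ⇒ negate
Point 2:
  Latitude: 67 + 22.135/60 = 67.3689167
  S ⇒ negate
  Longitude: 116 + 4.115/60 = 116.0685833
  W → negative
Point 3:
  Lat: 7.253′ = 0.120883°; total 28.1208833
  S ⇒ negate
  Lon: 91 + 37.37/60 = 91.6228333
  E → positive
Point 4:
  Lat: split at 2 digits → 26° and 47.97987′; 26 + 47.97987/60 = 26.7996645
  N ⇒ keep positive
  λ: split at 3 digits → 179° and 4.402′; 179 + 4.402/60 = 179.0733667
  hemisphere W, so the sign is −
Point 5:
  Lat: 20 + 30.081/60 = 20.5013500
  N ⇒ keep positive
  Lon: 34.263′ = 0.571050°; total 118.5710500
  W ⇒ negate

1. -89.968083, -0.183889
2. -67.368917, -116.068583
3. -28.120883, 91.622833
4. 26.799665, -179.073367
5. 20.501350, -118.571050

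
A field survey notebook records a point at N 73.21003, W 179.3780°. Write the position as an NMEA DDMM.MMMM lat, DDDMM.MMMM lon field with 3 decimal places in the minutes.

Latitude: 73° + 0.210030 × 60 = 73° 12.60180′
Lon: minutes = (179.378000 − 179) × 60 = 22.68000

7312.602,N / 17922.680,W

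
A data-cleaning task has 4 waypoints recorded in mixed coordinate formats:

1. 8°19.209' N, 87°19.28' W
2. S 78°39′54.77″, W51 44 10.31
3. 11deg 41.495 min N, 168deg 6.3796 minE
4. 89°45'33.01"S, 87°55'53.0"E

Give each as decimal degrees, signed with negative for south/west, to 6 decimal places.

1. 8.320150, -87.321333
2. -78.665214, -51.736197
3. 11.691583, 168.106327
4. -89.759169, 87.931389

Point 1:
  Latitude: 8 + 19.209/60 = 8.3201500
  N ⇒ keep positive
  λ: 87 + 19.28/60 = 87.3213333
  W ⇒ negate
Point 2:
  Lat: 78 + 39/60 + 54.77/3600 = 78.6652139
  S ⇒ negate
  Lon: 51 + 44/60 + 10.31/3600 = 51.7361972
  hemisphere W, so the sign is −
Point 3:
  Lat: 41.495′ = 0.691583°; total 11.6915833
  N → positive
  Longitude: 168 + 6.3796/60 = 168.1063267
  E → positive
Point 4:
  Lat: 45′ + 33.01″ = 45.55017′; 89 + 45.55017/60 = 89.7591694
  S ⇒ negate
  Lon: 55′ + 53″ = 55.88333′; 87 + 55.88333/60 = 87.9313889
  E → positive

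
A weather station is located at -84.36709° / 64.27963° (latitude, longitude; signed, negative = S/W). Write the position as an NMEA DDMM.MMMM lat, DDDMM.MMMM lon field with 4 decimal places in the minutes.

Latitude is negative → S; |value| = 84.367090
Lat: fractional part 0.367090 → 22.025400 minutes
Lon: 64° + 0.279630 × 60 = 64° 16.777800′

8422.0254,S / 06416.7778,E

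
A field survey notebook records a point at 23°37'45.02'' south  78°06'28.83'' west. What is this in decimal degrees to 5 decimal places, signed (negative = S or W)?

-23.62917, -78.10801

φ: 23 + 37/60 + 45.02/3600 = 23.629172
S ⇒ negate
Lon: 6′ + 28.83″ = 6.48050′; 78 + 6.48050/60 = 78.108008
W ⇒ negate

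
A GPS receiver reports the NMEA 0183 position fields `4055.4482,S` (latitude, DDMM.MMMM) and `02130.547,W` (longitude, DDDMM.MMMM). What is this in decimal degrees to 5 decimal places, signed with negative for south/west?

Latitude: degrees = first 2 digits = 40, minutes = 55.4482; 40 + 55.4482/60 = 40.924137
S ⇒ negate
λ: degrees = first 3 digits = 21, minutes = 30.547; 21 + 30.547/60 = 21.509117
W → negative

-40.92414, -21.50912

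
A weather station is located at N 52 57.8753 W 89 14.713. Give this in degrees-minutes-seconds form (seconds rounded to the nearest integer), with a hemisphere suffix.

Lat: 57.87530′ → 57′ and 0.87530 × 60 = 52.52″
λ: 14.71300′ → 14′ and 0.71300 × 60 = 42.78″

52°57′53″ N, 89°14′43″ W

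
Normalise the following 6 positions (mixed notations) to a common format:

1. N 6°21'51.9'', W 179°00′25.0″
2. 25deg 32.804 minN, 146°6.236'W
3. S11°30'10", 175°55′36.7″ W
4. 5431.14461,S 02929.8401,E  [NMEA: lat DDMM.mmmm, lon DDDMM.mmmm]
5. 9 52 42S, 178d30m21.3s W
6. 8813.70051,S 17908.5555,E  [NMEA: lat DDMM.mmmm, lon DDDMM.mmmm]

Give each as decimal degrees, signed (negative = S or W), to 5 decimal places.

1. 6.36442, -179.00694
2. 25.54673, -146.10393
3. -11.50278, -175.92686
4. -54.51908, 29.49734
5. -9.87833, -178.50592
6. -88.22834, 179.14259

Point 1:
  φ: 6° + 21/60 + 51.9/3600 = 6 + 0.350000 + 0.014417 = 6.364417
  N ⇒ keep positive
  λ: 179° + 0/60 + 25/3600 = 179 + 0.000000 + 0.006944 = 179.006944
  hemisphere W, so the sign is −
Point 2:
  Latitude: 32.804′ = 0.546733°; total 25.546733
  N ⇒ keep positive
  Lon: 6.236′ = 0.103933°; total 146.103933
  W ⇒ negate
Point 3:
  Latitude: 11° + 30/60 + 10/3600 = 11 + 0.500000 + 0.002778 = 11.502778
  hemisphere S, so the sign is −
  λ: 175 + 55/60 + 36.7/3600 = 175.926861
  W ⇒ negate
Point 4:
  Latitude: split at 2 digits → 54° and 31.14461′; 54 + 31.14461/60 = 54.519077
  hemisphere S, so the sign is −
  λ: split at 3 digits → 029° and 29.8401′; 29 + 29.8401/60 = 29.497335
  E → positive
Point 5:
  Latitude: 9 + 52/60 + 42/3600 = 9.878333
  hemisphere S, so the sign is −
  Longitude: 178 + 30/60 + 21.3/3600 = 178.505917
  W ⇒ negate
Point 6:
  Lat: degrees = first 2 digits = 88, minutes = 13.70051; 88 + 13.70051/60 = 88.228342
  S → negative
  Lon: degrees = first 3 digits = 179, minutes = 8.5555; 179 + 8.5555/60 = 179.142592
  E → positive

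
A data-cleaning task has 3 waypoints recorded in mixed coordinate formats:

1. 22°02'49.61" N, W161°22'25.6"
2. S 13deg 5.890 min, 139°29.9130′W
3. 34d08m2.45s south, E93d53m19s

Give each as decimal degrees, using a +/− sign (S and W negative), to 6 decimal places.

Point 1:
  Lat: 22° + 2/60 + 49.61/3600 = 22 + 0.033333 + 0.013781 = 22.0471139
  N → positive
  λ: 22′ + 25.6″ = 22.42667′; 161 + 22.42667/60 = 161.3737778
  W → negative
Point 2:
  Lat: 13 + 5.89/60 = 13.0981667
  hemisphere S, so the sign is −
  Lon: 139 + 29.913/60 = 139.4985500
  hemisphere W, so the sign is −
Point 3:
  Lat: 34° + 8/60 + 2.45/3600 = 34 + 0.133333 + 0.000681 = 34.1340139
  S ⇒ negate
  Lon: 93 + 53/60 + 19/3600 = 93.8886111
  E → positive

1. 22.047114, -161.373778
2. -13.098167, -139.498550
3. -34.134014, 93.888611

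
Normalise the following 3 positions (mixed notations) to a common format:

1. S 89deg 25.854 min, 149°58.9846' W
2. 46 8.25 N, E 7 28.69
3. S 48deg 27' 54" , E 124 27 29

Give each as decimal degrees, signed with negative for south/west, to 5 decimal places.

1. -89.43090, -149.98308
2. 46.13750, 7.47817
3. -48.46500, 124.45806

Point 1:
  φ: 25.854′ = 0.430900°; total 89.430900
  hemisphere S, so the sign is −
  Longitude: 58.9846′ = 0.983077°; total 149.983077
  W ⇒ negate
Point 2:
  Latitude: 46 + 8.25/60 = 46.137500
  N ⇒ keep positive
  Lon: 28.69′ = 0.478167°; total 7.478167
  E ⇒ keep positive
Point 3:
  φ: 27′ + 54″ = 27.90000′; 48 + 27.90000/60 = 48.465000
  hemisphere S, so the sign is −
  Lon: 27′ + 29″ = 27.48333′; 124 + 27.48333/60 = 124.458056
  E → positive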